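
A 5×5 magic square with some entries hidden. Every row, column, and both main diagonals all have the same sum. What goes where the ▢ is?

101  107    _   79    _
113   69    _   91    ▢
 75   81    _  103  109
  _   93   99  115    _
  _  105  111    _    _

Column 2 is complete and sums to 455; that is the magic constant.
The remaining cell in row 3 is (3,3) = 455 − 368 = 87.
Column 4: 79 + 91 + 103 + 115 + ? = 455, so (5,4) = 67.
Using main diagonal: 101 + 69 + 87 + 115 + ? → (5,5) = 455 − 372 = 83.
Row 5: 105 + 111 + 67 + 83 + ? = 455, so (5,1) = 89.
Column 1 must total 455; the given cells sum to 378, so (4,1) = 77.
Anti-diagonal must total 455; the given cells sum to 360, so (1,5) = 95.
The remaining cell in row 1 is (1,3) = 455 − 382 = 73.
Row 4: 77 + 93 + 99 + 115 + ? = 455, so (4,5) = 71.
From column 3, 455 − (73 + 87 + 99 + 111) gives (2,3) = 85.
The remaining cell in column 5 is (2,5) = 455 − 358 = 97.

97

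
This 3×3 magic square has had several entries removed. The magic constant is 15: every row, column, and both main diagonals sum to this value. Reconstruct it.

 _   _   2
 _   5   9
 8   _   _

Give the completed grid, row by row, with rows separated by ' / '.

6 7 2 / 1 5 9 / 8 3 4

Row 2: 5 + 9 + ? = 15, so (2,1) = 1.
The remaining cell in column 1 is (1,1) = 15 − 9 = 6.
Using column 3: 2 + 9 + ? → (3,3) = 15 − 11 = 4.
The remaining cell in row 1 is (1,2) = 15 − 8 = 7.
Using row 3: 8 + 4 + ? → (3,2) = 15 − 12 = 3.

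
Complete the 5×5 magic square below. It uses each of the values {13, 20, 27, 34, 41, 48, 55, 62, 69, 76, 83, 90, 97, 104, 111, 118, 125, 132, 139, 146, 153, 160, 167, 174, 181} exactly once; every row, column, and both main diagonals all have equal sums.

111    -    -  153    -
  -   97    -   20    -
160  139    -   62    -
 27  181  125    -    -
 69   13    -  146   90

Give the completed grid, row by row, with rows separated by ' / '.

The 25 entries sum to 2425, so each line sums to 2425/5 = 485.
Using row 5: 69 + 13 + 146 + 90 + ? → (5,3) = 485 − 318 = 167.
From column 1, 485 − (111 + 160 + 27 + 69) gives (2,1) = 118.
From column 2, 485 − (97 + 139 + 181 + 13) gives (1,2) = 55.
Using column 4: 153 + 20 + 62 + 146 + ? → (4,4) = 485 − 381 = 104.
Using main diagonal: 111 + 97 + 104 + 90 + ? → (3,3) = 485 − 402 = 83.
Anti-diagonal needs 485; the known cells sum to 353, so (1,5) = 132.
Using row 1: 111 + 55 + 153 + 132 + ? → (1,3) = 485 − 451 = 34.
Row 3: 160 + 139 + 83 + 62 + ? = 485, so (3,5) = 41.
Using row 4: 27 + 181 + 125 + 104 + ? → (4,5) = 485 − 437 = 48.
The remaining cell in column 3 is (2,3) = 485 − 409 = 76.
From column 5, 485 − (132 + 41 + 48 + 90) gives (2,5) = 174.

111 55 34 153 132 / 118 97 76 20 174 / 160 139 83 62 41 / 27 181 125 104 48 / 69 13 167 146 90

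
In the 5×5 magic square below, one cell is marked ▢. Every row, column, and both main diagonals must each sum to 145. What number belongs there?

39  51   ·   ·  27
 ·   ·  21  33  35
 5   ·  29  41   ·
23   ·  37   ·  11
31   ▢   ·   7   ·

From column 1, 145 − (39 + 5 + 23 + 31) gives (2,1) = 47.
The remaining cell in anti-diagonal is (4,2) = 145 − 120 = 25.
From row 2, 145 − (47 + 21 + 33 + 35) gives (2,2) = 9.
Row 4 needs 145; the known cells sum to 96, so (4,4) = 49.
Using column 4: 33 + 41 + 49 + 7 + ? → (1,4) = 145 − 130 = 15.
From main diagonal, 145 − (39 + 9 + 29 + 49) gives (5,5) = 19.
The remaining cell in row 1 is (1,3) = 145 − 132 = 13.
Column 3 needs 145; the known cells sum to 100, so (5,3) = 45.
From column 5, 145 − (27 + 35 + 11 + 19) gives (3,5) = 53.
Row 3 must total 145; the given cells sum to 128, so (3,2) = 17.
Row 5 must total 145; the given cells sum to 102, so (5,2) = 43.

43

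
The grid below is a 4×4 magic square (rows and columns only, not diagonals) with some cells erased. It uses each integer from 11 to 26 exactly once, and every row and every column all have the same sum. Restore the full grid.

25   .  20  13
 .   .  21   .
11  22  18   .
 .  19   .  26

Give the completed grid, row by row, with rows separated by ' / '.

25 16 20 13 / 24 17 21 12 / 11 22 18 23 / 14 19 15 26

The entries are 11 through 26, which sum to 296, so each line sums to 296/4 = 74.
Row 1 needs 74; the known cells sum to 58, so (1,2) = 16.
Row 3 must total 74; the given cells sum to 51, so (3,4) = 23.
Column 2: 16 + 22 + 19 + ? = 74, so (2,2) = 17.
Column 3 must total 74; the given cells sum to 59, so (4,3) = 15.
The remaining cell in column 4 is (2,4) = 74 − 62 = 12.
Row 2 needs 74; the known cells sum to 50, so (2,1) = 24.
The remaining cell in row 4 is (4,1) = 74 − 60 = 14.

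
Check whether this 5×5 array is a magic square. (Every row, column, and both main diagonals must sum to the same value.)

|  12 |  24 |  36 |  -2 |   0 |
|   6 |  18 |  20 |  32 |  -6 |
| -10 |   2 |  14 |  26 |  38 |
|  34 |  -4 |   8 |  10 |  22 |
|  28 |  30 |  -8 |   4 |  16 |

Row 1: 12 + 24 + 36 + (-2) + 0 = 70.
Row 2: 6 + 18 + 20 + 32 + (-6) = 70.
Row 3: -10 + 2 + 14 + 26 + 38 = 70.
Row 4: 34 + (-4) + 8 + 10 + 22 = 70.
Row 5: 28 + 30 + (-8) + 4 + 16 = 70.
Column 1: 12 + 6 + (-10) + 34 + 28 = 70.
Column 2: 24 + 18 + 2 + (-4) + 30 = 70.
Column 3: 36 + 20 + 14 + 8 + (-8) = 70.
Column 4: -2 + 32 + 26 + 10 + 4 = 70.
Column 5: 0 + (-6) + 38 + 22 + 16 = 70.
Main diagonal: 12 + 18 + 14 + 10 + 16 = 70.
Anti-diagonal: 0 + 32 + 14 + (-4) + 28 = 70.
All lines sum to 70.

Yes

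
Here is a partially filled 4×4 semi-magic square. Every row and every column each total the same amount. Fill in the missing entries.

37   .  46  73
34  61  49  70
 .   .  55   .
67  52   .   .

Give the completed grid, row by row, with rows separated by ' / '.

37 58 46 73 / 34 61 49 70 / 76 43 55 40 / 67 52 64 31

Row 2 is already complete: 34 + 61 + 49 + 70 = 214, so that is the magic constant.
The remaining cell in row 1 is (1,2) = 214 − 156 = 58.
From column 1, 214 − (37 + 34 + 67) gives (3,1) = 76.
Column 2 needs 214; the known cells sum to 171, so (3,2) = 43.
Column 3: 46 + 49 + 55 + ? = 214, so (4,3) = 64.
Row 3 needs 214; the known cells sum to 174, so (3,4) = 40.
Using row 4: 67 + 52 + 64 + ? → (4,4) = 214 − 183 = 31.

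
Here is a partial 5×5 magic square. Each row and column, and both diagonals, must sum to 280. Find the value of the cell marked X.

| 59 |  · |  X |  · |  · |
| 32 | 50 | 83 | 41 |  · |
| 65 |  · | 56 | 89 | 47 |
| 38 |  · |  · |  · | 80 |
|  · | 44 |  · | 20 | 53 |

Row 2: 32 + 50 + 83 + 41 + ? = 280, so (2,5) = 74.
Using row 3: 65 + 56 + 89 + 47 + ? → (3,2) = 280 − 257 = 23.
Using column 1: 59 + 32 + 65 + 38 + ? → (5,1) = 280 − 194 = 86.
Using column 5: 74 + 47 + 80 + 53 + ? → (1,5) = 280 − 254 = 26.
Main diagonal needs 280; the known cells sum to 218, so (4,4) = 62.
From anti-diagonal, 280 − (26 + 41 + 56 + 86) gives (4,2) = 71.
Row 4 must total 280; the given cells sum to 251, so (4,3) = 29.
Row 5: 86 + 44 + 20 + 53 + ? = 280, so (5,3) = 77.
The remaining cell in column 2 is (1,2) = 280 − 188 = 92.
Using column 3: 83 + 56 + 29 + 77 + ? → (1,3) = 280 − 245 = 35.

35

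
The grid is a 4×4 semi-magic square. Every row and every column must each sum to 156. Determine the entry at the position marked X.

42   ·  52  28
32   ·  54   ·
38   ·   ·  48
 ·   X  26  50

Row 1: 42 + 52 + 28 + ? = 156, so (1,2) = 34.
Using column 1: 42 + 32 + 38 + ? → (4,1) = 156 − 112 = 44.
Using column 3: 52 + 54 + 26 + ? → (3,3) = 156 − 132 = 24.
Column 4 must total 156; the given cells sum to 126, so (2,4) = 30.
Row 2 needs 156; the known cells sum to 116, so (2,2) = 40.
Row 3 needs 156; the known cells sum to 110, so (3,2) = 46.
The remaining cell in row 4 is (4,2) = 156 − 120 = 36.

36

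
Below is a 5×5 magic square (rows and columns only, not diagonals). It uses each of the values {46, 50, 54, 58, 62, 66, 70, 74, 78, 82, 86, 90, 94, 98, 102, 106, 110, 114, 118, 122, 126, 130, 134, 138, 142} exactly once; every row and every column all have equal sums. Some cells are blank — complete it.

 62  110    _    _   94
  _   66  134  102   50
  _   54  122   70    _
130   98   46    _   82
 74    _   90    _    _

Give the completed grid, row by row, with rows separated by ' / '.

The 25 entries sum to 2350, so each line sums to 2350/5 = 470.
From row 2, 470 − (66 + 134 + 102 + 50) gives (2,1) = 118.
The remaining cell in row 4 is (4,4) = 470 − 356 = 114.
Column 1: 62 + 118 + 130 + 74 + ? = 470, so (3,1) = 86.
Column 2 must total 470; the given cells sum to 328, so (5,2) = 142.
Using column 3: 134 + 122 + 46 + 90 + ? → (1,3) = 470 − 392 = 78.
Row 1 must total 470; the given cells sum to 344, so (1,4) = 126.
Row 3 needs 470; the known cells sum to 332, so (3,5) = 138.
Column 4 must total 470; the given cells sum to 412, so (5,4) = 58.
Column 5 must total 470; the given cells sum to 364, so (5,5) = 106.

62 110 78 126 94 / 118 66 134 102 50 / 86 54 122 70 138 / 130 98 46 114 82 / 74 142 90 58 106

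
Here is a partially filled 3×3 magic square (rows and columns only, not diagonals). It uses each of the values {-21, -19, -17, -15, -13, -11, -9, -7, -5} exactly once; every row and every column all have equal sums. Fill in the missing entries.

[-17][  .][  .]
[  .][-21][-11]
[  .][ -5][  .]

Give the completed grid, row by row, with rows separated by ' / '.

-17 -13 -9 / -7 -21 -11 / -15 -5 -19

The 9 entries sum to -117, so each line sums to -117/3 = -39.
Using row 2: -21 + (-11) + ? → (2,1) = -39 − (-32) = -7.
Column 1 needs -39; the known cells sum to -24, so (3,1) = -15.
Column 2 must total -39; the given cells sum to -26, so (1,2) = -13.
Row 1 needs -39; the known cells sum to -30, so (1,3) = -9.
From row 3, -39 − (-15 + (-5)) gives (3,3) = -19.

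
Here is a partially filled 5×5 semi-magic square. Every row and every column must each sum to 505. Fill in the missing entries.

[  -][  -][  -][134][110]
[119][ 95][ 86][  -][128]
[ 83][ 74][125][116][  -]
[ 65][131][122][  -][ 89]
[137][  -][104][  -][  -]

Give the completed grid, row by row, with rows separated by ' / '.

Row 2: 119 + 95 + 86 + 128 + ? = 505, so (2,4) = 77.
Using row 3: 83 + 74 + 125 + 116 + ? → (3,5) = 505 − 398 = 107.
Row 4 needs 505; the known cells sum to 407, so (4,4) = 98.
Column 1: 119 + 83 + 65 + 137 + ? = 505, so (1,1) = 101.
Column 3 needs 505; the known cells sum to 437, so (1,3) = 68.
Using column 4: 134 + 77 + 116 + 98 + ? → (5,4) = 505 − 425 = 80.
Column 5 must total 505; the given cells sum to 434, so (5,5) = 71.
Using row 1: 101 + 68 + 134 + 110 + ? → (1,2) = 505 − 413 = 92.
The remaining cell in row 5 is (5,2) = 505 − 392 = 113.

101 92 68 134 110 / 119 95 86 77 128 / 83 74 125 116 107 / 65 131 122 98 89 / 137 113 104 80 71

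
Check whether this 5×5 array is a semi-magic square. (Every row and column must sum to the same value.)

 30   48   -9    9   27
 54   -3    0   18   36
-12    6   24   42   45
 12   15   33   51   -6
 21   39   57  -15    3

Yes

Row 1: 30 + 48 + (-9) + 9 + 27 = 105.
Row 2: 54 + (-3) + 0 + 18 + 36 = 105.
Row 3: -12 + 6 + 24 + 42 + 45 = 105.
Row 4: 12 + 15 + 33 + 51 + (-6) = 105.
Row 5: 21 + 39 + 57 + (-15) + 3 = 105.
Column 1: 30 + 54 + (-12) + 12 + 21 = 105.
Column 2: 48 + (-3) + 6 + 15 + 39 = 105.
Column 3: -9 + 0 + 24 + 33 + 57 = 105.
Column 4: 9 + 18 + 42 + 51 + (-15) = 105.
Column 5: 27 + 36 + 45 + (-6) + 3 = 105.
All lines sum to 105.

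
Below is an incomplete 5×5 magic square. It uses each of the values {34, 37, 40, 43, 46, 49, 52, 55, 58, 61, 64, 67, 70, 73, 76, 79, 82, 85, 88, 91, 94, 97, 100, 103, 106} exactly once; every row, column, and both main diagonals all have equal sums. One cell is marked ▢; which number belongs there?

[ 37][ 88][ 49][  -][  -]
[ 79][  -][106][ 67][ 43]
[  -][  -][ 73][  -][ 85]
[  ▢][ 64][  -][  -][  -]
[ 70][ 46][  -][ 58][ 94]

The 25 entries sum to 1750, so each line sums to 1750/5 = 350.
Row 2 needs 350; the known cells sum to 295, so (2,2) = 55.
Row 5 needs 350; the known cells sum to 268, so (5,3) = 82.
From column 2, 350 − (88 + 55 + 64 + 46) gives (3,2) = 97.
Column 3: 49 + 106 + 73 + 82 + ? = 350, so (4,3) = 40.
The remaining cell in main diagonal is (4,4) = 350 − 259 = 91.
Anti-diagonal: 67 + 73 + 64 + 70 + ? = 350, so (1,5) = 76.
The remaining cell in row 1 is (1,4) = 350 − 250 = 100.
Column 4 must total 350; the given cells sum to 316, so (3,4) = 34.
Column 5 must total 350; the given cells sum to 298, so (4,5) = 52.
Row 3 must total 350; the given cells sum to 289, so (3,1) = 61.
Row 4: 64 + 40 + 91 + 52 + ? = 350, so (4,1) = 103.

103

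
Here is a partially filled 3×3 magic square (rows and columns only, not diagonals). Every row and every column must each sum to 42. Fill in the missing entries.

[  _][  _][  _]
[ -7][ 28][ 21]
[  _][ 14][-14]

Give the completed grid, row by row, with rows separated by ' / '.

The remaining cell in row 3 is (3,1) = 42 − 0 = 42.
Column 1 must total 42; the given cells sum to 35, so (1,1) = 7.
Column 2: 28 + 14 + ? = 42, so (1,2) = 0.
The remaining cell in column 3 is (1,3) = 42 − 7 = 35.

7 0 35 / -7 28 21 / 42 14 -14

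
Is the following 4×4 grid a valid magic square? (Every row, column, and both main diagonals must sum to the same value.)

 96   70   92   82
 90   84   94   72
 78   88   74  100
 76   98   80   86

Row 1: 96 + 70 + 92 + 82 = 340.
Row 2: 90 + 84 + 94 + 72 = 340.
Row 3: 78 + 88 + 74 + 100 = 340.
Row 4: 76 + 98 + 80 + 86 = 340.
Column 1: 96 + 90 + 78 + 76 = 340.
Column 2: 70 + 84 + 88 + 98 = 340.
Column 3: 92 + 94 + 74 + 80 = 340.
Column 4: 82 + 72 + 100 + 86 = 340.
Main diagonal: 96 + 84 + 74 + 86 = 340.
Anti-diagonal: 82 + 94 + 88 + 76 = 340.
All lines sum to 340.

Yes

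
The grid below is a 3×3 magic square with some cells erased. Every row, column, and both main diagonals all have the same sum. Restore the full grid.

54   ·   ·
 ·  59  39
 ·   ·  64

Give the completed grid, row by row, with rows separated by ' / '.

Main diagonal is already complete: 54 + 59 + 64 = 177, so that is the magic constant.
Row 2 needs 177; the known cells sum to 98, so (2,1) = 79.
Column 1 needs 177; the known cells sum to 133, so (3,1) = 44.
The remaining cell in column 3 is (1,3) = 177 − 103 = 74.
From row 1, 177 − (54 + 74) gives (1,2) = 49.
Row 3 needs 177; the known cells sum to 108, so (3,2) = 69.

54 49 74 / 79 59 39 / 44 69 64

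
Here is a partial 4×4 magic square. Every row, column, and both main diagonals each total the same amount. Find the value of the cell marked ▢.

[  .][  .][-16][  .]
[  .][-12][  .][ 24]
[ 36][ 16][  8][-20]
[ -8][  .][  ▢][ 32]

20

Row 3 is complete and sums to 40; that is the magic constant.
The remaining cell in column 4 is (1,4) = 40 − 36 = 4.
The remaining cell in main diagonal is (1,1) = 40 − 28 = 12.
Anti-diagonal: 4 + 16 + (-8) + ? = 40, so (2,3) = 28.
From row 1, 40 − (12 + (-16) + 4) gives (1,2) = 40.
The remaining cell in row 2 is (2,1) = 40 − 40 = 0.
Using column 2: 40 + (-12) + 16 + ? → (4,2) = 40 − 44 = -4.
From column 3, 40 − (-16 + 28 + 8) gives (4,3) = 20.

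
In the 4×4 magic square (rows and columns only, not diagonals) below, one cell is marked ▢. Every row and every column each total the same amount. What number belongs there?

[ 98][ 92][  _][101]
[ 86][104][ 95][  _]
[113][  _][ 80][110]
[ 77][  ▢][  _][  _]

Column 1 is complete and sums to 374; that is the magic constant.
From row 1, 374 − (98 + 92 + 101) gives (1,3) = 83.
The remaining cell in row 2 is (2,4) = 374 − 285 = 89.
Using row 3: 113 + 80 + 110 + ? → (3,2) = 374 − 303 = 71.
The remaining cell in column 2 is (4,2) = 374 − 267 = 107.

107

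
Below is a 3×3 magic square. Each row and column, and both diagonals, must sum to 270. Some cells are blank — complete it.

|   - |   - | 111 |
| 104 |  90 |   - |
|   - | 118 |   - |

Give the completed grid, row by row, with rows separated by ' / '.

Row 2 must total 270; the given cells sum to 194, so (2,3) = 76.
Using column 2: 90 + 118 + ? → (1,2) = 270 − 208 = 62.
Using column 3: 111 + 76 + ? → (3,3) = 270 − 187 = 83.
Main diagonal: 90 + 83 + ? = 270, so (1,1) = 97.
Anti-diagonal must total 270; the given cells sum to 201, so (3,1) = 69.

97 62 111 / 104 90 76 / 69 118 83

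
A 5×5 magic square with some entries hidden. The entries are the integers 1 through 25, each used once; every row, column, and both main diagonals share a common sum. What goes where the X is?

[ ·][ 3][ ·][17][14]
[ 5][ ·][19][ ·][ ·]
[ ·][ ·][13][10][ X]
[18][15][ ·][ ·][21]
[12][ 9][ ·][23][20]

The entries are 1 through 25, which sum to 325, so each line sums to 325/5 = 65.
Row 5: 12 + 9 + 23 + 20 + ? = 65, so (5,3) = 1.
Anti-diagonal: 14 + 13 + 15 + 12 + ? = 65, so (2,4) = 11.
From column 4, 65 − (17 + 11 + 10 + 23) gives (4,4) = 4.
The remaining cell in row 4 is (4,3) = 65 − 58 = 7.
Column 3 needs 65; the known cells sum to 40, so (1,3) = 25.
Row 1: 3 + 25 + 17 + 14 + ? = 65, so (1,1) = 6.
Column 1: 6 + 5 + 18 + 12 + ? = 65, so (3,1) = 24.
Main diagonal must total 65; the given cells sum to 43, so (2,2) = 22.
From row 2, 65 − (5 + 22 + 19 + 11) gives (2,5) = 8.
From column 2, 65 − (3 + 22 + 15 + 9) gives (3,2) = 16.
Column 5 must total 65; the given cells sum to 63, so (3,5) = 2.

2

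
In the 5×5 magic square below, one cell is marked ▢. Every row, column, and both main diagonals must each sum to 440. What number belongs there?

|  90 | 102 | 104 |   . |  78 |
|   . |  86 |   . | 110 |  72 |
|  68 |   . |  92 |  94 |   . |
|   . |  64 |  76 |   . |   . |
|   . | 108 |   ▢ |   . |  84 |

Using row 1: 90 + 102 + 104 + 78 + ? → (1,4) = 440 − 374 = 66.
Using column 2: 102 + 86 + 64 + 108 + ? → (3,2) = 440 − 360 = 80.
Main diagonal needs 440; the known cells sum to 352, so (4,4) = 88.
From anti-diagonal, 440 − (78 + 110 + 92 + 64) gives (5,1) = 96.
The remaining cell in row 3 is (3,5) = 440 − 334 = 106.
Using column 4: 66 + 110 + 94 + 88 + ? → (5,4) = 440 − 358 = 82.
The remaining cell in column 5 is (4,5) = 440 − 340 = 100.
Row 4: 64 + 76 + 88 + 100 + ? = 440, so (4,1) = 112.
Using row 5: 96 + 108 + 82 + 84 + ? → (5,3) = 440 − 370 = 70.

70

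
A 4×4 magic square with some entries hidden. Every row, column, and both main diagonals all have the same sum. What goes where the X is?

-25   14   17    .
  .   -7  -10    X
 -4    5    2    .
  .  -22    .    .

Column 2 is complete and sums to -10; that is the magic constant.
The remaining cell in row 1 is (1,4) = -10 − 6 = -16.
Row 3 must total -10; the given cells sum to 3, so (3,4) = -13.
Column 3: 17 + (-10) + 2 + ? = -10, so (4,3) = -19.
The remaining cell in main diagonal is (4,4) = -10 − (-30) = 20.
Anti-diagonal needs -10; the known cells sum to -21, so (4,1) = 11.
Column 1 must total -10; the given cells sum to -18, so (2,1) = 8.
Column 4 needs -10; the known cells sum to -9, so (2,4) = -1.

-1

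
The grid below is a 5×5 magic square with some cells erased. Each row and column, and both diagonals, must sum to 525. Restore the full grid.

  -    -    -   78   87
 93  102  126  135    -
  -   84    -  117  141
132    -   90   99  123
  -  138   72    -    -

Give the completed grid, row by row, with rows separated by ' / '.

111 120 129 78 87 / 93 102 126 135 69 / 75 84 108 117 141 / 132 81 90 99 123 / 114 138 72 96 105

Row 2 needs 525; the known cells sum to 456, so (2,5) = 69.
Row 4 needs 525; the known cells sum to 444, so (4,2) = 81.
Column 2 needs 525; the known cells sum to 405, so (1,2) = 120.
Column 4 must total 525; the given cells sum to 429, so (5,4) = 96.
Using column 5: 87 + 69 + 141 + 123 + ? → (5,5) = 525 − 420 = 105.
Row 5: 138 + 72 + 96 + 105 + ? = 525, so (5,1) = 114.
Anti-diagonal: 87 + 135 + 81 + 114 + ? = 525, so (3,3) = 108.
Using row 3: 84 + 108 + 117 + 141 + ? → (3,1) = 525 − 450 = 75.
From column 1, 525 − (93 + 75 + 132 + 114) gives (1,1) = 111.
Column 3: 126 + 108 + 90 + 72 + ? = 525, so (1,3) = 129.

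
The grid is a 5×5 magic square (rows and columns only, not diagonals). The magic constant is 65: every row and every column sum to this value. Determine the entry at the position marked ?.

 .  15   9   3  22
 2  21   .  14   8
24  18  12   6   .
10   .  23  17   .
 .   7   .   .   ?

Row 1 must total 65; the given cells sum to 49, so (1,1) = 16.
Row 2 must total 65; the given cells sum to 45, so (2,3) = 20.
Row 3 must total 65; the given cells sum to 60, so (3,5) = 5.
Column 1: 16 + 2 + 24 + 10 + ? = 65, so (5,1) = 13.
Column 2 must total 65; the given cells sum to 61, so (4,2) = 4.
Using column 3: 9 + 20 + 12 + 23 + ? → (5,3) = 65 − 64 = 1.
Column 4 needs 65; the known cells sum to 40, so (5,4) = 25.
From row 4, 65 − (10 + 4 + 23 + 17) gives (4,5) = 11.
Row 5 needs 65; the known cells sum to 46, so (5,5) = 19.

19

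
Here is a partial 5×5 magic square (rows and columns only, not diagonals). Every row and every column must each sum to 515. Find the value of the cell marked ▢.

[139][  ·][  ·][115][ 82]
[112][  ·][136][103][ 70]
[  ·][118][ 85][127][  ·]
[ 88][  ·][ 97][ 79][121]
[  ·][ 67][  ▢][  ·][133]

From row 2, 515 − (112 + 136 + 103 + 70) gives (2,2) = 94.
Row 4: 88 + 97 + 79 + 121 + ? = 515, so (4,2) = 130.
From column 2, 515 − (94 + 118 + 130 + 67) gives (1,2) = 106.
Column 4 must total 515; the given cells sum to 424, so (5,4) = 91.
The remaining cell in column 5 is (3,5) = 515 − 406 = 109.
Using row 1: 139 + 106 + 115 + 82 + ? → (1,3) = 515 − 442 = 73.
Row 3 needs 515; the known cells sum to 439, so (3,1) = 76.
The remaining cell in column 1 is (5,1) = 515 − 415 = 100.
Column 3: 73 + 136 + 85 + 97 + ? = 515, so (5,3) = 124.

124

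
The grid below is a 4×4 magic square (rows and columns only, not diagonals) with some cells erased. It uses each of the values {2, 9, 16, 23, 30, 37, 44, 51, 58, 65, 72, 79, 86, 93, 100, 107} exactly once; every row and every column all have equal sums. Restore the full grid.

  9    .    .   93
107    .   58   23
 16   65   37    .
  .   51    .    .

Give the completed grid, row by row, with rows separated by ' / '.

The 16 entries sum to 872, so each line sums to 872/4 = 218.
From row 2, 218 − (107 + 58 + 23) gives (2,2) = 30.
Using row 3: 16 + 65 + 37 + ? → (3,4) = 218 − 118 = 100.
Column 1 needs 218; the known cells sum to 132, so (4,1) = 86.
Column 2 must total 218; the given cells sum to 146, so (1,2) = 72.
Using column 4: 93 + 23 + 100 + ? → (4,4) = 218 − 216 = 2.
The remaining cell in row 1 is (1,3) = 218 − 174 = 44.
From row 4, 218 − (86 + 51 + 2) gives (4,3) = 79.

9 72 44 93 / 107 30 58 23 / 16 65 37 100 / 86 51 79 2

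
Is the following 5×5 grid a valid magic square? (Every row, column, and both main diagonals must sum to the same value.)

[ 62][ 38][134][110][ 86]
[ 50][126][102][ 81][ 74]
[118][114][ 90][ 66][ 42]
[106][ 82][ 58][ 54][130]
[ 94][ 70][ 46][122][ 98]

Row 1: 62 + 38 + 134 + 110 + 86 = 430.
Row 2: 50 + 126 + 102 + 81 + 74 = 433.
Row 3: 118 + 114 + 90 + 66 + 42 = 430.
Row 4: 106 + 82 + 58 + 54 + 130 = 430.
Row 5: 94 + 70 + 46 + 122 + 98 = 430.
Column 1: 62 + 50 + 118 + 106 + 94 = 430.
Column 2: 38 + 126 + 114 + 82 + 70 = 430.
Column 3: 134 + 102 + 90 + 58 + 46 = 430.
Column 4: 110 + 81 + 66 + 54 + 122 = 433.
Column 5: 86 + 74 + 42 + 130 + 98 = 430.
Main diagonal: 62 + 126 + 90 + 54 + 98 = 430.
Anti-diagonal: 86 + 81 + 90 + 82 + 94 = 433.

No — column 4 sums to 433 but row 1 sums to 430.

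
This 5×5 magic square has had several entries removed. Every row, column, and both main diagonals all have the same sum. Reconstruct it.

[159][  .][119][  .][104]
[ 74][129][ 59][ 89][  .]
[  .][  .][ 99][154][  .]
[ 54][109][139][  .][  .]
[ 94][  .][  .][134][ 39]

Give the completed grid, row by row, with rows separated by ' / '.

Anti-diagonal is already complete: 104 + 89 + 99 + 109 + 94 = 495, so that is the magic constant.
From row 2, 495 − (74 + 129 + 59 + 89) gives (2,5) = 144.
From column 1, 495 − (159 + 74 + 54 + 94) gives (3,1) = 114.
Column 3 must total 495; the given cells sum to 416, so (5,3) = 79.
Main diagonal must total 495; the given cells sum to 426, so (4,4) = 69.
The remaining cell in row 4 is (4,5) = 495 − 371 = 124.
Row 5 needs 495; the known cells sum to 346, so (5,2) = 149.
The remaining cell in column 4 is (1,4) = 495 − 446 = 49.
Column 5 must total 495; the given cells sum to 411, so (3,5) = 84.
Row 1 must total 495; the given cells sum to 431, so (1,2) = 64.
Row 3: 114 + 99 + 154 + 84 + ? = 495, so (3,2) = 44.

159 64 119 49 104 / 74 129 59 89 144 / 114 44 99 154 84 / 54 109 139 69 124 / 94 149 79 134 39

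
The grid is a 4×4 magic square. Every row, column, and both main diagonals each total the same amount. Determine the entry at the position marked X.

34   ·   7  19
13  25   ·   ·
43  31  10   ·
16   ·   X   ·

Column 1 is complete and sums to 106; that is the magic constant.
The remaining cell in row 1 is (1,2) = 106 − 60 = 46.
Row 3 must total 106; the given cells sum to 84, so (3,4) = 22.
From column 2, 106 − (46 + 25 + 31) gives (4,2) = 4.
Main diagonal must total 106; the given cells sum to 69, so (4,4) = 37.
The remaining cell in anti-diagonal is (2,3) = 106 − 66 = 40.
Row 2 needs 106; the known cells sum to 78, so (2,4) = 28.
Row 4: 16 + 4 + 37 + ? = 106, so (4,3) = 49.

49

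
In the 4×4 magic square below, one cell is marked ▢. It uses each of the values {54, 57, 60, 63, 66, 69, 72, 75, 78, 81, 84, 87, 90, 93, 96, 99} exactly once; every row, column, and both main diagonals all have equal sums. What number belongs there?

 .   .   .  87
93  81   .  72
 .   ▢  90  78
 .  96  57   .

The 16 entries sum to 1224, so each line sums to 1224/4 = 306.
Row 2 must total 306; the given cells sum to 246, so (2,3) = 60.
Column 3: 60 + 90 + 57 + ? = 306, so (1,3) = 99.
From column 4, 306 − (87 + 72 + 78) gives (4,4) = 69.
From main diagonal, 306 − (81 + 90 + 69) gives (1,1) = 66.
Row 1 needs 306; the known cells sum to 252, so (1,2) = 54.
From row 4, 306 − (96 + 57 + 69) gives (4,1) = 84.
Column 1: 66 + 93 + 84 + ? = 306, so (3,1) = 63.
Using column 2: 54 + 81 + 96 + ? → (3,2) = 306 − 231 = 75.

75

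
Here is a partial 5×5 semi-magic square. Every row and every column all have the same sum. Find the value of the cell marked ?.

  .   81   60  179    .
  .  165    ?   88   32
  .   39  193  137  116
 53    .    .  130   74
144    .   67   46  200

Column 4 is complete and sums to 580; that is the magic constant.
From row 3, 580 − (39 + 193 + 137 + 116) gives (3,1) = 95.
The remaining cell in row 5 is (5,2) = 580 − 457 = 123.
Column 2 must total 580; the given cells sum to 408, so (4,2) = 172.
Using column 5: 32 + 116 + 74 + 200 + ? → (1,5) = 580 − 422 = 158.
Using row 1: 81 + 60 + 179 + 158 + ? → (1,1) = 580 − 478 = 102.
Row 4 needs 580; the known cells sum to 429, so (4,3) = 151.
The remaining cell in column 1 is (2,1) = 580 − 394 = 186.
From column 3, 580 − (60 + 193 + 151 + 67) gives (2,3) = 109.

109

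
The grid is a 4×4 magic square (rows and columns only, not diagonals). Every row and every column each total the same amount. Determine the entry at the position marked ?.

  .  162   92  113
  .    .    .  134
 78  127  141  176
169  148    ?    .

Row 3 is complete and sums to 522; that is the magic constant.
The remaining cell in row 1 is (1,1) = 522 − 367 = 155.
Column 1: 155 + 78 + 169 + ? = 522, so (2,1) = 120.
Using column 2: 162 + 127 + 148 + ? → (2,2) = 522 − 437 = 85.
Using column 4: 113 + 134 + 176 + ? → (4,4) = 522 − 423 = 99.
Row 2 must total 522; the given cells sum to 339, so (2,3) = 183.
From row 4, 522 − (169 + 148 + 99) gives (4,3) = 106.

106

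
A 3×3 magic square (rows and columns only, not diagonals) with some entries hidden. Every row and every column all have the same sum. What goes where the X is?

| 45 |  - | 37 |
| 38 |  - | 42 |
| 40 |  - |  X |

44

Column 1 is complete and sums to 123; that is the magic constant.
Row 1 needs 123; the known cells sum to 82, so (1,2) = 41.
Using row 2: 38 + 42 + ? → (2,2) = 123 − 80 = 43.
Column 2 needs 123; the known cells sum to 84, so (3,2) = 39.
Column 3 must total 123; the given cells sum to 79, so (3,3) = 44.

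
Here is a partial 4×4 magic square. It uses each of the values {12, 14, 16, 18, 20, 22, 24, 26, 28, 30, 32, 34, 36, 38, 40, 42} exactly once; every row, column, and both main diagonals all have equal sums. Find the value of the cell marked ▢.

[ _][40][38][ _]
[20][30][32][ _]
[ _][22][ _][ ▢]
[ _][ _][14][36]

34

The 16 entries sum to 432, so each line sums to 432/4 = 108.
Using row 2: 20 + 30 + 32 + ? → (2,4) = 108 − 82 = 26.
Column 2 needs 108; the known cells sum to 92, so (4,2) = 16.
Using column 3: 38 + 32 + 14 + ? → (3,3) = 108 − 84 = 24.
Using main diagonal: 30 + 24 + 36 + ? → (1,1) = 108 − 90 = 18.
The remaining cell in row 1 is (1,4) = 108 − 96 = 12.
Row 4 must total 108; the given cells sum to 66, so (4,1) = 42.
Column 1 needs 108; the known cells sum to 80, so (3,1) = 28.
Using column 4: 12 + 26 + 36 + ? → (3,4) = 108 − 74 = 34.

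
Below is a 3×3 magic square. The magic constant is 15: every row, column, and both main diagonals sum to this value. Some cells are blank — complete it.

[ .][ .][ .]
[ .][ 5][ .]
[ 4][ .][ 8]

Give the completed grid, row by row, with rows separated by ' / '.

2 7 6 / 9 5 1 / 4 3 8

Row 3: 4 + 8 + ? = 15, so (3,2) = 3.
Using column 2: 5 + 3 + ? → (1,2) = 15 − 8 = 7.
Using main diagonal: 5 + 8 + ? → (1,1) = 15 − 13 = 2.
Anti-diagonal: 5 + 4 + ? = 15, so (1,3) = 6.
Using column 1: 2 + 4 + ? → (2,1) = 15 − 6 = 9.
From column 3, 15 − (6 + 8) gives (2,3) = 1.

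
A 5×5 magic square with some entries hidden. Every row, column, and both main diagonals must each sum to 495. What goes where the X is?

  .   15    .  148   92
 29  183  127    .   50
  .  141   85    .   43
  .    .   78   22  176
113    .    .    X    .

155

Using row 2: 29 + 183 + 127 + 50 + ? → (2,4) = 495 − 389 = 106.
From column 5, 495 − (92 + 50 + 43 + 176) gives (5,5) = 134.
Main diagonal needs 495; the known cells sum to 424, so (1,1) = 71.
The remaining cell in anti-diagonal is (4,2) = 495 − 396 = 99.
Row 1 needs 495; the known cells sum to 326, so (1,3) = 169.
The remaining cell in row 4 is (4,1) = 495 − 375 = 120.
From column 1, 495 − (71 + 29 + 120 + 113) gives (3,1) = 162.
Column 2 needs 495; the known cells sum to 438, so (5,2) = 57.
The remaining cell in column 3 is (5,3) = 495 − 459 = 36.
The remaining cell in row 3 is (3,4) = 495 − 431 = 64.
Row 5 needs 495; the known cells sum to 340, so (5,4) = 155.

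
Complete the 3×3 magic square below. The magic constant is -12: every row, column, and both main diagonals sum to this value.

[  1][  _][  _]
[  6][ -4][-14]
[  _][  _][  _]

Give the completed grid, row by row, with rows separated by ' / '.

Column 1 must total -12; the given cells sum to 7, so (3,1) = -19.
Main diagonal: 1 + (-4) + ? = -12, so (3,3) = -9.
Using anti-diagonal: -4 + (-19) + ? → (1,3) = -12 − (-23) = 11.
Row 1 needs -12; the known cells sum to 12, so (1,2) = -24.
Using row 3: -19 + (-9) + ? → (3,2) = -12 − (-28) = 16.

1 -24 11 / 6 -4 -14 / -19 16 -9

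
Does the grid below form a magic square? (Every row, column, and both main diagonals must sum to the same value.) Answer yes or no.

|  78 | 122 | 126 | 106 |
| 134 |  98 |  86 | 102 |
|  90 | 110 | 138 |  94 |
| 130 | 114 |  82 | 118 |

Row 1: 78 + 122 + 126 + 106 = 432.
Row 2: 134 + 98 + 86 + 102 = 420.
Row 3: 90 + 110 + 138 + 94 = 432.
Row 4: 130 + 114 + 82 + 118 = 444.
Column 1: 78 + 134 + 90 + 130 = 432.
Column 2: 122 + 98 + 110 + 114 = 444.
Column 3: 126 + 86 + 138 + 82 = 432.
Column 4: 106 + 102 + 94 + 118 = 420.
Main diagonal: 78 + 98 + 138 + 118 = 432.
Anti-diagonal: 106 + 86 + 110 + 130 = 432.

No — row 3 sums to 432 but row 4 sums to 444.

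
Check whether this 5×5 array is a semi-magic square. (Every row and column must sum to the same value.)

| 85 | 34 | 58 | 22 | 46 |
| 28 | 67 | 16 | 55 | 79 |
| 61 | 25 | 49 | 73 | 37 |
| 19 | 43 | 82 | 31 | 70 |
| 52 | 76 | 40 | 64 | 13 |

Row 1: 85 + 34 + 58 + 22 + 46 = 245.
Row 2: 28 + 67 + 16 + 55 + 79 = 245.
Row 3: 61 + 25 + 49 + 73 + 37 = 245.
Row 4: 19 + 43 + 82 + 31 + 70 = 245.
Row 5: 52 + 76 + 40 + 64 + 13 = 245.
Column 1: 85 + 28 + 61 + 19 + 52 = 245.
Column 2: 34 + 67 + 25 + 43 + 76 = 245.
Column 3: 58 + 16 + 49 + 82 + 40 = 245.
Column 4: 22 + 55 + 73 + 31 + 64 = 245.
Column 5: 46 + 79 + 37 + 70 + 13 = 245.
All lines sum to 245.

Yes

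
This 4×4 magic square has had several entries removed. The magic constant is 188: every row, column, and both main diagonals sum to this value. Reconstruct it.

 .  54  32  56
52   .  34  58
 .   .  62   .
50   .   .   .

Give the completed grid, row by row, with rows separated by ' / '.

Using row 1: 54 + 32 + 56 + ? → (1,1) = 188 − 142 = 46.
Row 2 must total 188; the given cells sum to 144, so (2,2) = 44.
From column 1, 188 − (46 + 52 + 50) gives (3,1) = 40.
From column 3, 188 − (32 + 34 + 62) gives (4,3) = 60.
Main diagonal must total 188; the given cells sum to 152, so (4,4) = 36.
From anti-diagonal, 188 − (56 + 34 + 50) gives (3,2) = 48.
From row 3, 188 − (40 + 48 + 62) gives (3,4) = 38.
Using row 4: 50 + 60 + 36 + ? → (4,2) = 188 − 146 = 42.

46 54 32 56 / 52 44 34 58 / 40 48 62 38 / 50 42 60 36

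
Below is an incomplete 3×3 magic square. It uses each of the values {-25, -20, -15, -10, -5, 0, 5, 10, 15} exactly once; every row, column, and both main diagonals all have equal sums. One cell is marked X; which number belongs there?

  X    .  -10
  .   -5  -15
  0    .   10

The 9 entries sum to -45, so each line sums to -45/3 = -15.
Using row 2: -5 + (-15) + ? → (2,1) = -15 − (-20) = 5.
From row 3, -15 − (0 + 10) gives (3,2) = -25.
Column 1: 5 + 0 + ? = -15, so (1,1) = -20.

-20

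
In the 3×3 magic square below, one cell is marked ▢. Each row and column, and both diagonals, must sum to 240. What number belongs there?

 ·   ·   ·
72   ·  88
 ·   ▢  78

Row 2 must total 240; the given cells sum to 160, so (2,2) = 80.
The remaining cell in column 3 is (1,3) = 240 − 166 = 74.
The remaining cell in main diagonal is (1,1) = 240 − 158 = 82.
Anti-diagonal: 74 + 80 + ? = 240, so (3,1) = 86.
Using row 1: 82 + 74 + ? → (1,2) = 240 − 156 = 84.
The remaining cell in row 3 is (3,2) = 240 − 164 = 76.

76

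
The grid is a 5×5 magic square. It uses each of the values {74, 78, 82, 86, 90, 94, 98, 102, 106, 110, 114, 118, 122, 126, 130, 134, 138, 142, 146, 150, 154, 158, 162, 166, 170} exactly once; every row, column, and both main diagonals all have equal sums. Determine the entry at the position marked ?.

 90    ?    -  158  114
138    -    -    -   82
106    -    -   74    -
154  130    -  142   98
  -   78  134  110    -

The 25 entries sum to 3050, so each line sums to 3050/5 = 610.
Row 4 needs 610; the known cells sum to 524, so (4,3) = 86.
Column 1 needs 610; the known cells sum to 488, so (5,1) = 122.
The remaining cell in column 4 is (2,4) = 610 − 484 = 126.
Anti-diagonal needs 610; the known cells sum to 492, so (3,3) = 118.
Using row 5: 122 + 78 + 134 + 110 + ? → (5,5) = 610 − 444 = 166.
The remaining cell in column 5 is (3,5) = 610 − 460 = 150.
The remaining cell in main diagonal is (2,2) = 610 − 516 = 94.
From row 2, 610 − (138 + 94 + 126 + 82) gives (2,3) = 170.
The remaining cell in row 3 is (3,2) = 610 − 448 = 162.
Column 2: 94 + 162 + 130 + 78 + ? = 610, so (1,2) = 146.

146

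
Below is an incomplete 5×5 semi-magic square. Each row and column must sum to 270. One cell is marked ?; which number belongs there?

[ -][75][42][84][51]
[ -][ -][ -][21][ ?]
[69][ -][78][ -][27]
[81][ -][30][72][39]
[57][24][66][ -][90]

From row 1, 270 − (75 + 42 + 84 + 51) gives (1,1) = 18.
Row 4 must total 270; the given cells sum to 222, so (4,2) = 48.
Using row 5: 57 + 24 + 66 + 90 + ? → (5,4) = 270 − 237 = 33.
Column 1: 18 + 69 + 81 + 57 + ? = 270, so (2,1) = 45.
Using column 3: 42 + 78 + 30 + 66 + ? → (2,3) = 270 − 216 = 54.
The remaining cell in column 4 is (3,4) = 270 − 210 = 60.
Using column 5: 51 + 27 + 39 + 90 + ? → (2,5) = 270 − 207 = 63.

63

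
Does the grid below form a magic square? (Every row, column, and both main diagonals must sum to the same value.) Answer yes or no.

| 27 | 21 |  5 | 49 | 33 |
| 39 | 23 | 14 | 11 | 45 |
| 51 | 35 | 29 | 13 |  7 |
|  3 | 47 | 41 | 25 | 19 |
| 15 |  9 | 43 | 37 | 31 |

Row 1: 27 + 21 + 5 + 49 + 33 = 135.
Row 2: 39 + 23 + 14 + 11 + 45 = 132.
Row 3: 51 + 35 + 29 + 13 + 7 = 135.
Row 4: 3 + 47 + 41 + 25 + 19 = 135.
Row 5: 15 + 9 + 43 + 37 + 31 = 135.
Column 1: 27 + 39 + 51 + 3 + 15 = 135.
Column 2: 21 + 23 + 35 + 47 + 9 = 135.
Column 3: 5 + 14 + 29 + 41 + 43 = 132.
Column 4: 49 + 11 + 13 + 25 + 37 = 135.
Column 5: 33 + 45 + 7 + 19 + 31 = 135.
Main diagonal: 27 + 23 + 29 + 25 + 31 = 135.
Anti-diagonal: 33 + 11 + 29 + 47 + 15 = 135.

No — anti-diagonal sums to 135 but column 3 sums to 132.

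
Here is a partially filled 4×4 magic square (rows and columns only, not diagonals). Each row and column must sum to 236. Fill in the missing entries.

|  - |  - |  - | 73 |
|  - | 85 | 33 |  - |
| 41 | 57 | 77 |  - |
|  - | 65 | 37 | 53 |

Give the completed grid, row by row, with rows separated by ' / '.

45 29 89 73 / 69 85 33 49 / 41 57 77 61 / 81 65 37 53

Row 3 must total 236; the given cells sum to 175, so (3,4) = 61.
Row 4: 65 + 37 + 53 + ? = 236, so (4,1) = 81.
Column 2 needs 236; the known cells sum to 207, so (1,2) = 29.
From column 3, 236 − (33 + 77 + 37) gives (1,3) = 89.
Column 4 needs 236; the known cells sum to 187, so (2,4) = 49.
Row 1: 29 + 89 + 73 + ? = 236, so (1,1) = 45.
From row 2, 236 − (85 + 33 + 49) gives (2,1) = 69.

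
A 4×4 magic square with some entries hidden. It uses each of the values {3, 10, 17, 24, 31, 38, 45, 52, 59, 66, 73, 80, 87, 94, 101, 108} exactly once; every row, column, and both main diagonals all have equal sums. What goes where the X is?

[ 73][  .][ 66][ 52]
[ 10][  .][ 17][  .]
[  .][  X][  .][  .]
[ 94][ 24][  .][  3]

The 16 entries sum to 888, so each line sums to 888/4 = 222.
Using row 1: 73 + 66 + 52 + ? → (1,2) = 222 − 191 = 31.
The remaining cell in row 4 is (4,3) = 222 − 121 = 101.
Column 1 needs 222; the known cells sum to 177, so (3,1) = 45.
Column 3 must total 222; the given cells sum to 184, so (3,3) = 38.
Main diagonal: 73 + 38 + 3 + ? = 222, so (2,2) = 108.
Anti-diagonal needs 222; the known cells sum to 163, so (3,2) = 59.

59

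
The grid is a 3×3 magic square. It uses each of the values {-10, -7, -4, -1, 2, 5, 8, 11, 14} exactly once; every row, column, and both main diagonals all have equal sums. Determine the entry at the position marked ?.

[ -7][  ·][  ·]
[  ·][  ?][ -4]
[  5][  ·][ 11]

The 9 entries sum to 18, so each line sums to 18/3 = 6.
The remaining cell in row 3 is (3,2) = 6 − 16 = -10.
Column 1 must total 6; the given cells sum to -2, so (2,1) = 8.
Using column 3: -4 + 11 + ? → (1,3) = 6 − 7 = -1.
From main diagonal, 6 − (-7 + 11) gives (2,2) = 2.

2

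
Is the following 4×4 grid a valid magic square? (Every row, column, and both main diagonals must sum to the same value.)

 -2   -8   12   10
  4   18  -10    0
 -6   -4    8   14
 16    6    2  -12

Yes

Row 1: -2 + (-8) + 12 + 10 = 12.
Row 2: 4 + 18 + (-10) + 0 = 12.
Row 3: -6 + (-4) + 8 + 14 = 12.
Row 4: 16 + 6 + 2 + (-12) = 12.
Column 1: -2 + 4 + (-6) + 16 = 12.
Column 2: -8 + 18 + (-4) + 6 = 12.
Column 3: 12 + (-10) + 8 + 2 = 12.
Column 4: 10 + 0 + 14 + (-12) = 12.
Main diagonal: -2 + 18 + 8 + (-12) = 12.
Anti-diagonal: 10 + (-10) + (-4) + 16 = 12.
All lines sum to 12.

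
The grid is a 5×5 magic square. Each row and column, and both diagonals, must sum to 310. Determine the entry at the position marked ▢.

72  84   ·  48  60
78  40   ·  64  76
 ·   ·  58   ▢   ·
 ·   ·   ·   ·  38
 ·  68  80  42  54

70

The remaining cell in row 1 is (1,3) = 310 − 264 = 46.
Row 2 must total 310; the given cells sum to 258, so (2,3) = 52.
Row 5 needs 310; the known cells sum to 244, so (5,1) = 66.
The remaining cell in column 3 is (4,3) = 310 − 236 = 74.
Column 5 needs 310; the known cells sum to 228, so (3,5) = 82.
Main diagonal needs 310; the known cells sum to 224, so (4,4) = 86.
Using anti-diagonal: 60 + 64 + 58 + 66 + ? → (4,2) = 310 − 248 = 62.
From row 4, 310 − (62 + 74 + 86 + 38) gives (4,1) = 50.
Column 1: 72 + 78 + 50 + 66 + ? = 310, so (3,1) = 44.
Using column 2: 84 + 40 + 62 + 68 + ? → (3,2) = 310 − 254 = 56.
Column 4: 48 + 64 + 86 + 42 + ? = 310, so (3,4) = 70.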